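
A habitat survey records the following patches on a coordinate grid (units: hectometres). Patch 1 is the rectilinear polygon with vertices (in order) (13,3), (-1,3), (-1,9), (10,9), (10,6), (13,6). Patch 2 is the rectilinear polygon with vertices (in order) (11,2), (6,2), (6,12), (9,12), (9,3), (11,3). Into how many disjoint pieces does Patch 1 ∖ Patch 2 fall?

2

Patch 1 ∖ Patch 2 splits into 2 disjoint pieces (area 15, area 42).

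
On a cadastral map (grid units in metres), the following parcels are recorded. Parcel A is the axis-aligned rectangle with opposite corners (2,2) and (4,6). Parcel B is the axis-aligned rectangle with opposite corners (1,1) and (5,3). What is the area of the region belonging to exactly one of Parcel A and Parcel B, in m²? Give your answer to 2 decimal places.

12.00

|Parcel A∩Parcel B|: x∈[2,4], y∈[2,3] → 2·1 = 2.
|Parcel A △ Parcel B| = |Parcel A| + |Parcel B| − 2·|Parcel A∩Parcel B| = 8 + 8 − 4 = 12.00.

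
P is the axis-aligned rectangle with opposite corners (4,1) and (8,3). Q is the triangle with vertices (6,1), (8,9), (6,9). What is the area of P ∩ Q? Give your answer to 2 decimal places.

0.50

The intersection is the polygon with vertices (6.5,3), (6,1), (6,3).
By the shoelace formula its area is 0.50.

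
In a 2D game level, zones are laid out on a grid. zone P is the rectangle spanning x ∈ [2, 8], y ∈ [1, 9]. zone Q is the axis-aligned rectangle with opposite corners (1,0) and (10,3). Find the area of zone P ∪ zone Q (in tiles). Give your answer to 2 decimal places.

By inclusion–exclusion:
Individual areas: |zone P| = 48, |zone Q| = 27.
|zone P∩zone Q|: x∈[2,8], y∈[1,3] → 6·2 = 12.
|zone P ∪ zone Q| = 75 − 12 = 63.00.

63.00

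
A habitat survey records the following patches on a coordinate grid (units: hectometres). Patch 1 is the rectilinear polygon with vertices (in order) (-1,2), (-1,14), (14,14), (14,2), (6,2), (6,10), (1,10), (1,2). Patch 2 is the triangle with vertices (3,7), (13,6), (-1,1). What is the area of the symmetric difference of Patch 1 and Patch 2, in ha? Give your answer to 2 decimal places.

|Patch 1| = 140, |Patch 2| = 32, |Patch 1∩Patch 2| = 12.5333.
|Patch 1 △ Patch 2| = |Patch 1| + |Patch 2| − 2·|Patch 1∩Patch 2| = 140 + 32 − 25.0667 = 146.93.

146.93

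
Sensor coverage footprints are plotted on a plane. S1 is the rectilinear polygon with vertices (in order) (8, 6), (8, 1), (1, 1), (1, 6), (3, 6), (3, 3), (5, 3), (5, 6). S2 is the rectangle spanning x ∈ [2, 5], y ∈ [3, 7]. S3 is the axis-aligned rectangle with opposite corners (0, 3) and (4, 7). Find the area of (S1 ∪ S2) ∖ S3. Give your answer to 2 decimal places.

|S1 ∪ S2| = 38.
|(S1 ∪ S2) ∩ S3| = 11.
|(S1 ∪ S2) ∖ S3| = 38 − 11 = 27.00.

27.00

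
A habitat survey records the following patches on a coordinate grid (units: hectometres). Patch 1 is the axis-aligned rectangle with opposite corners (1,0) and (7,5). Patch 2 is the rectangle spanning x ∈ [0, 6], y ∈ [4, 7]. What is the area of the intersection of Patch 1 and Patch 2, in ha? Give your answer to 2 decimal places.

5.00

|Patch 1∩Patch 2|: x∈[1,6], y∈[4,5] → 5·1 = 5.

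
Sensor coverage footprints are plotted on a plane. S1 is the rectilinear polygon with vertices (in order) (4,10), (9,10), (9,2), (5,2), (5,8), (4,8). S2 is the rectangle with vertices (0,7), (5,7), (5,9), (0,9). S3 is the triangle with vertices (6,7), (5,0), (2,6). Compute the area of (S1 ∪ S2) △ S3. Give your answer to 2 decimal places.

|S1 ∪ S2| = 43.
|(S1 ∪ S2) ∩ S3| = 3.0893.
|(S1 ∪ S2) △ S3| = 43 + 13.5 − 6.1786 = 50.32.

50.32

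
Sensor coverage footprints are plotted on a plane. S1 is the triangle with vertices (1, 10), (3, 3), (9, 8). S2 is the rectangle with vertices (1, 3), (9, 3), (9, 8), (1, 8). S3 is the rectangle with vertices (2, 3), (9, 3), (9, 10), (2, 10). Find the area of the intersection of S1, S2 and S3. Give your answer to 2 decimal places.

The intersection is the polygon with vertices (9,8), (3,3), (2,6.5), (2,8).
By the shoelace formula its area is 18.25.

18.25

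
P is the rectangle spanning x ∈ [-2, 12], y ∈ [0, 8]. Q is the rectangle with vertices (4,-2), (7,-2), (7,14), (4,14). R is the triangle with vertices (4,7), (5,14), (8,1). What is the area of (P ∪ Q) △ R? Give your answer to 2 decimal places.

119.00

|P ∪ Q| = 136.
|(P ∪ Q) ∩ R| = 17.
|(P ∪ Q) △ R| = 136 + 17 − 34 = 119.00.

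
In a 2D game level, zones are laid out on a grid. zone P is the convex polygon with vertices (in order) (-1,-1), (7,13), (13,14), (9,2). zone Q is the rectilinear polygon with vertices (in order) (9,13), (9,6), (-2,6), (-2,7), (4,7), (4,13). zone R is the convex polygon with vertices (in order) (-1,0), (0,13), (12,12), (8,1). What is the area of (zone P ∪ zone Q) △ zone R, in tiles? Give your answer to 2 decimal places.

55.69

|zone P ∪ zone Q| = 105.1607.
|(zone P ∪ zone Q) ∩ zone R| = 87.7354.
|(zone P ∪ zone Q) △ zone R| = 105.1607 + 126 − 175.4708 = 55.69.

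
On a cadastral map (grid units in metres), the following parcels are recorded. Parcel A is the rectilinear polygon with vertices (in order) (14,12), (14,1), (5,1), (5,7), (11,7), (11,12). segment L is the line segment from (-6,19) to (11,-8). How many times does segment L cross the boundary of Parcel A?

2

The segment meets the boundary at (5.333,1), (5,1.529).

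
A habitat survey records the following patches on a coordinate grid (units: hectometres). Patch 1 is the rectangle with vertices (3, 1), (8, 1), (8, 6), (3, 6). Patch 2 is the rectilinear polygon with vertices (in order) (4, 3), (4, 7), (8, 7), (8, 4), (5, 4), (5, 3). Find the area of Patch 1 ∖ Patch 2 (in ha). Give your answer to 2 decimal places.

16.00

|Patch 1| = 25, |Patch 1∩Patch 2| = 9.
|Patch 1 ∖ Patch 2| = |Patch 1| − |Patch 1∩Patch 2| = 25 − 9 = 16.00.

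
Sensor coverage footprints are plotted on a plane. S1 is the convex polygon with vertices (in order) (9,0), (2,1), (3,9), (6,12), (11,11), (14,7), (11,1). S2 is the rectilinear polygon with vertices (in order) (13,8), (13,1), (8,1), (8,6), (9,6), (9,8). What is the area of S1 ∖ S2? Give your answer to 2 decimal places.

|S1| = 104.5, |S1∩S2| = 29.
|S1 ∖ S2| = |S1| − |S1∩S2| = 104.5 − 29 = 75.50.

75.50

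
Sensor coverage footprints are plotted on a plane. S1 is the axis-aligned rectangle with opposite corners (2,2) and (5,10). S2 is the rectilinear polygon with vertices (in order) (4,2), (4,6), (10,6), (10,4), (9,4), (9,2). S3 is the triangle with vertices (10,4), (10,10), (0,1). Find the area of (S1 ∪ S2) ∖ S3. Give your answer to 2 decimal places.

22.51

|S1 ∪ S2| = 42.
|(S1 ∪ S2) ∩ S3| = 19.4944.
|(S1 ∪ S2) ∖ S3| = 42 − 19.4944 = 22.51.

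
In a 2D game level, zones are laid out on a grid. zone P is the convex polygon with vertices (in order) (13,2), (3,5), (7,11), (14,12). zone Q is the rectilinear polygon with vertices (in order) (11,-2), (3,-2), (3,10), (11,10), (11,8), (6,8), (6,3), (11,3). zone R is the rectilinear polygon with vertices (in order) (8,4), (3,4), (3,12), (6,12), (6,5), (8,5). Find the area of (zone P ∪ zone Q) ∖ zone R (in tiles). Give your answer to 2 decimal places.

103.23

|zone P ∪ zone Q| = 123.2167.
|(zone P ∪ zone Q) ∩ zone R| = 19.9833.
|(zone P ∪ zone Q) ∖ zone R| = 123.2167 − 19.9833 = 103.23.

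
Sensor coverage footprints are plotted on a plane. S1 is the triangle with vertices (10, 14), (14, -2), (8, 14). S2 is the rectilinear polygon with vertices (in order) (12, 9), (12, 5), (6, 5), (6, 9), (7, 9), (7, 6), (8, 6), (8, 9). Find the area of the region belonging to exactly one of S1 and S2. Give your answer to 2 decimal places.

|S1| = 16, |S2| = 21, |S1∩S2| = 4.375.
|S1 △ S2| = |S1| + |S2| − 2·|S1∩S2| = 16 + 21 − 8.75 = 28.25.

28.25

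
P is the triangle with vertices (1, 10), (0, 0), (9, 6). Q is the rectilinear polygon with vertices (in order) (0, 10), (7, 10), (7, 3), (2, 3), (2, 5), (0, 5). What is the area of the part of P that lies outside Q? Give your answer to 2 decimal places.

11.83

|P| = 42, |P∩Q| = 30.1667.
|P ∖ Q| = |P| − |P∩Q| = 42 − 30.1667 = 11.83.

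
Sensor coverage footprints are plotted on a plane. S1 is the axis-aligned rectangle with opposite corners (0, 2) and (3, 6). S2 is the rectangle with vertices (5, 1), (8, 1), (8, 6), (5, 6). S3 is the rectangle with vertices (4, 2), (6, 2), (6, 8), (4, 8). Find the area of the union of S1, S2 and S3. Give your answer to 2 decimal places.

By inclusion–exclusion:
Individual areas: |S1| = 12, |S2| = 15, |S3| = 12.
|S1∩S2| = 0 (no overlap).
|S1∩S3| = 0 (no overlap).
|S2∩S3|: x∈[5,6], y∈[2,6] → 1·4 = 4.
|S1∩S2∩S3| = 0.
|S1 ∪ S2 ∪ S3| = 39 − 4 + 0 = 35.00.

35.00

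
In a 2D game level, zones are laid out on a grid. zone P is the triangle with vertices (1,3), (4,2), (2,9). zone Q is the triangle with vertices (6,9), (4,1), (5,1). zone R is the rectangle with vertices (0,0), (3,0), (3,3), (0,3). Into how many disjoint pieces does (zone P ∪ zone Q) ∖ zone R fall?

2

(zone P ∪ zone Q) ∖ zone R splits into 2 disjoint pieces (area 8.8333, area 4).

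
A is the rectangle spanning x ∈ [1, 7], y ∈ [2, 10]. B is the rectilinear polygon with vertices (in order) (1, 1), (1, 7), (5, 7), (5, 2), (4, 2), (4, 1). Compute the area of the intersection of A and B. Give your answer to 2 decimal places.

The intersection is the polygon with vertices (1,7), (5,7), (5,2), (4,2), (1,2).
By the shoelace formula its area is 20.00.

20.00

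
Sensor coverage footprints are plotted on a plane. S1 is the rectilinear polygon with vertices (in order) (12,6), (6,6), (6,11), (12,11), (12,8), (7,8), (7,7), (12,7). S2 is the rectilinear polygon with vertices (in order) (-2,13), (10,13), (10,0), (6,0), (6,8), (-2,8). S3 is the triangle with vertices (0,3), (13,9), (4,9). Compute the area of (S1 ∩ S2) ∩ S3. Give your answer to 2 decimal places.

|S1 ∩ S2| = 17.
|(S1 ∩ S2) ∩ S3| = 6.58.

6.58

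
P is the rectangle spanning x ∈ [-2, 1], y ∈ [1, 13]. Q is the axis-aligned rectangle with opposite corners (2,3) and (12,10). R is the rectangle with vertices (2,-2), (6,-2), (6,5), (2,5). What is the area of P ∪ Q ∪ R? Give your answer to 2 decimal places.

By inclusion–exclusion:
Individual areas: |P| = 36, |Q| = 70, |R| = 28.
|P∩Q| = 0 (no overlap).
|P∩R| = 0 (no overlap).
|Q∩R|: x∈[2,6], y∈[3,5] → 4·2 = 8.
|P∩Q∩R| = 0.
|P ∪ Q ∪ R| = 134 − 8 + 0 = 126.00.

126.00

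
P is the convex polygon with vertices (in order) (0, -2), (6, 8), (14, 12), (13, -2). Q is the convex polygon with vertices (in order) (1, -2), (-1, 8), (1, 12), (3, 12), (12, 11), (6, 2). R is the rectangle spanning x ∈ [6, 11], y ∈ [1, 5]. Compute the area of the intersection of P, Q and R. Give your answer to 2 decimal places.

The intersection is the polygon with vertices (6,2), (6,5), (8,5).
By the shoelace formula its area is 3.00.

3.00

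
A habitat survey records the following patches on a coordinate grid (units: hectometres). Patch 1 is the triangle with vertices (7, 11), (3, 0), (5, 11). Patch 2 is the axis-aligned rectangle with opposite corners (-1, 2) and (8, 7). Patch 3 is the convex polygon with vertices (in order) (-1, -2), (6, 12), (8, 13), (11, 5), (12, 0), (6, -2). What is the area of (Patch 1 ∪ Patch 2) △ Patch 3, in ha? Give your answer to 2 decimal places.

|Patch 1 ∪ Patch 2| = 51.9091.
|(Patch 1 ∪ Patch 2) ∩ Patch 3| = 35.2662.
|(Patch 1 ∪ Patch 2) △ Patch 3| = 51.9091 + 109.5 − 70.5325 = 90.88.

90.88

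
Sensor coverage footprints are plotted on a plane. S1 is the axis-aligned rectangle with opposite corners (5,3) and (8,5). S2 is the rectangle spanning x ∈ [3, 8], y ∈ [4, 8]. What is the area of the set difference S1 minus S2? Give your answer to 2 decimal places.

|S1∩S2|: x∈[5,8], y∈[4,5] → 3·1 = 3.
|S1| = 6.
|S1 ∖ S2| = |S1| − |S1∩S2| = 6 − 3 = 3.00.

3.00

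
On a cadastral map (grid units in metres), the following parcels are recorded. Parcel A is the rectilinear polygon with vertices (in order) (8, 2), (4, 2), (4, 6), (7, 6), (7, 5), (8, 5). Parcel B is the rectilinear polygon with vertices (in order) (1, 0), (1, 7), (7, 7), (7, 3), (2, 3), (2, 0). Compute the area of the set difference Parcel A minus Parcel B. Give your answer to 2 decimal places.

6.00

|Parcel A| = 15, |Parcel A∩Parcel B| = 9.
|Parcel A ∖ Parcel B| = |Parcel A| − |Parcel A∩Parcel B| = 15 − 9 = 6.00.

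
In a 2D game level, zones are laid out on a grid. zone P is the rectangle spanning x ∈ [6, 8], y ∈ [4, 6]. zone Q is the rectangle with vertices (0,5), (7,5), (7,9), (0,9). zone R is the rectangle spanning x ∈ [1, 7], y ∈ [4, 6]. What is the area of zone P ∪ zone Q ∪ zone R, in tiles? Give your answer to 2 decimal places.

By inclusion–exclusion:
Individual areas: |zone P| = 4, |zone Q| = 28, |zone R| = 12.
|zone P∩zone Q|: x∈[6,7], y∈[5,6] → 1·1 = 1.
|zone P∩zone R|: x∈[6,7], y∈[4,6] → 1·2 = 2.
|zone Q∩zone R|: x∈[1,7], y∈[5,6] → 6·1 = 6.
|zone P∩zone Q∩zone R| = 1.
|zone P ∪ zone Q ∪ zone R| = 44 − 9 + 1 = 36.00.

36.00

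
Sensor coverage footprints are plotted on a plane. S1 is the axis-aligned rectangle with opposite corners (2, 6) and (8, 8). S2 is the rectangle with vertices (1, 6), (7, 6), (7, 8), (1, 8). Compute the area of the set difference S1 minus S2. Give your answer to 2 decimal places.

|S1∩S2|: x∈[2,7], y∈[6,8] → 5·2 = 10.
|S1| = 12.
|S1 ∖ S2| = |S1| − |S1∩S2| = 12 − 10 = 2.00.

2.00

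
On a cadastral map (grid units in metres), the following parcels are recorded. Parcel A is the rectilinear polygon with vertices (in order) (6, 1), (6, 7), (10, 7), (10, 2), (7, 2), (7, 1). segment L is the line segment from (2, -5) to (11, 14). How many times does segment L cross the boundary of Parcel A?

The segment meets the boundary at (7.684,7), (6,3.444).

2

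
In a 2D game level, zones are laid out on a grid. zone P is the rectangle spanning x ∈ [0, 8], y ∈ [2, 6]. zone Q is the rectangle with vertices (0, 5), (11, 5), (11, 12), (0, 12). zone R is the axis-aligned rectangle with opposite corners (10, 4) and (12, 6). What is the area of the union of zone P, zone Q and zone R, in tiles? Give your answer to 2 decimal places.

104.00

By inclusion–exclusion:
Individual areas: |zone P| = 32, |zone Q| = 77, |zone R| = 4.
|zone P∩zone Q|: x∈[0,8], y∈[5,6] → 8·1 = 8.
|zone P∩zone R| = 0 (no overlap).
|zone Q∩zone R|: x∈[10,11], y∈[5,6] → 1·1 = 1.
|zone P∩zone Q∩zone R| = 0.
|zone P ∪ zone Q ∪ zone R| = 113 − 9 + 0 = 104.00.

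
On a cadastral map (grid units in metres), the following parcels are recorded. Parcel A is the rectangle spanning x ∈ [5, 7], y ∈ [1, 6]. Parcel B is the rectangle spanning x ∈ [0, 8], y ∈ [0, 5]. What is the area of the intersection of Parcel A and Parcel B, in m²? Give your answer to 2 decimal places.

8.00

|Parcel A∩Parcel B|: x∈[5,7], y∈[1,5] → 2·4 = 8.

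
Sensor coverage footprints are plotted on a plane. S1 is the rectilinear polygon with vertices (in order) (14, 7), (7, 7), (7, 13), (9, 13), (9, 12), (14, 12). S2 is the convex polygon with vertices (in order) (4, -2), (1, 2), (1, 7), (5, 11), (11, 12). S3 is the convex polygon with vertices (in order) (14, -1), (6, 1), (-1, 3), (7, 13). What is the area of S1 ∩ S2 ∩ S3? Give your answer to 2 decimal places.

7.23

The intersection is the polygon with vertices (7,11.333), (7.769,11.461), (9.25,8.5), (8.5,7), (7,7).
By the shoelace formula its area is 7.23.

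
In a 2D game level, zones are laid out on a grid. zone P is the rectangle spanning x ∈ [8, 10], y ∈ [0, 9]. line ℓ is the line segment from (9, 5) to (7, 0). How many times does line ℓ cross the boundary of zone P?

The segment meets the boundary at (8,2.5).

1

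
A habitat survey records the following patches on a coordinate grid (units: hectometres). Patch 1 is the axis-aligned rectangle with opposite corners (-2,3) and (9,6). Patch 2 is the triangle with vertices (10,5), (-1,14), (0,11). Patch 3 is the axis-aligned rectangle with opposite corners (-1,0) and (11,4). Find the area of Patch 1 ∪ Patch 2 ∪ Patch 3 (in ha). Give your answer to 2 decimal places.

82.89

By inclusion–exclusion:
Individual areas: |Patch 1| = 33, |Patch 2| = 12, |Patch 3| = 48.
|Patch 1∩Patch 2| = 0.1131.
|Patch 1∩Patch 3|: x∈[-1,9], y∈[3,4] → 10·1 = 10.
|Patch 2∩Patch 3| = 0.
|Patch 1∩Patch 2∩Patch 3| = 0.
|Patch 1 ∪ Patch 2 ∪ Patch 3| = 93 − 10.1131 + 0 = 82.89.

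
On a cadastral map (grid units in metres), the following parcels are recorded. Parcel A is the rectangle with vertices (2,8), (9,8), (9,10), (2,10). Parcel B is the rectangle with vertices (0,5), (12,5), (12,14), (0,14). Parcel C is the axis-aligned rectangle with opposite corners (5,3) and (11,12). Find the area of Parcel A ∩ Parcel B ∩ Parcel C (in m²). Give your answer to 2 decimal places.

The intersection is the polygon with vertices (9,10), (9,8), (5,8), (5,10).
By the shoelace formula its area is 8.00.

8.00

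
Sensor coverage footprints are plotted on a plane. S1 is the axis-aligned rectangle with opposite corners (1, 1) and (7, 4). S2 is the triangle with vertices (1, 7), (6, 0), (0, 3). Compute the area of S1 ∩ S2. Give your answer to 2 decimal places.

The intersection is the polygon with vertices (1,4), (3.143,4), (5.286,1), (4,1), (1,2.5).
By the shoelace formula its area is 7.39.

7.39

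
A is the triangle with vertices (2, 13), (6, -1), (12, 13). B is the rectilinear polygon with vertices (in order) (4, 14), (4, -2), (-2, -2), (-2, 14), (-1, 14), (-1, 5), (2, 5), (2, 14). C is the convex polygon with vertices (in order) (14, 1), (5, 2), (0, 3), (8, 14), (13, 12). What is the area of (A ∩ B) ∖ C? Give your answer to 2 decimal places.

|A ∩ B| = 7.
|(A ∩ B) ∩ C| = 0.641.
|(A ∩ B) ∖ C| = 7 − 0.641 = 6.36.

6.36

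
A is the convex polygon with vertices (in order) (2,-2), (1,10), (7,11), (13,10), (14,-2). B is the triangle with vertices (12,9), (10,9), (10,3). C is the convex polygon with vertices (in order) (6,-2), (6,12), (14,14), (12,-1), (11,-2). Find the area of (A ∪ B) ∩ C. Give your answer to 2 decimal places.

82.98

The region (A ∪ B) ∩ C is the polygon with vertices (7,11), (13,10), (13.18,7.846), (12,-1), (11,-2), (6,-2), (6,10.833).
By the shoelace formula its area is 82.98.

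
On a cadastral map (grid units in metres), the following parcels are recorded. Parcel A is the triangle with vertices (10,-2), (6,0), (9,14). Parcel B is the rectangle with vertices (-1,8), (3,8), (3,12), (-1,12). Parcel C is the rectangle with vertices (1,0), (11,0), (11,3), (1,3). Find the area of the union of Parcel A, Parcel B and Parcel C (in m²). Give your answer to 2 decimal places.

66.62

By inclusion–exclusion:
Individual areas: |Parcel A| = 31, |Parcel B| = 16, |Parcel C| = 30.
|Parcel A∩Parcel B| = 0.
|Parcel A∩Parcel C| = 10.3795.
|Parcel B∩Parcel C| = 0 (no overlap).
|Parcel A∩Parcel B∩Parcel C| = 0.
|Parcel A ∪ Parcel B ∪ Parcel C| = 77 − 10.3795 + 0 = 66.62.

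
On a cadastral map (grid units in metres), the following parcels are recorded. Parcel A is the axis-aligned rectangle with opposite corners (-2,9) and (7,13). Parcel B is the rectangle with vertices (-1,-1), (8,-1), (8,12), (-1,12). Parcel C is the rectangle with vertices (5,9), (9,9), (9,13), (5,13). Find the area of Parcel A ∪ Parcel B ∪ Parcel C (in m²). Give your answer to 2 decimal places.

134.00

By inclusion–exclusion:
Individual areas: |Parcel A| = 36, |Parcel B| = 117, |Parcel C| = 16.
|Parcel A∩Parcel B|: x∈[-1,7], y∈[9,12] → 8·3 = 24.
|Parcel A∩Parcel C|: x∈[5,7], y∈[9,13] → 2·4 = 8.
|Parcel B∩Parcel C|: x∈[5,8], y∈[9,12] → 3·3 = 9.
|Parcel A∩Parcel B∩Parcel C| = 6.
|Parcel A ∪ Parcel B ∪ Parcel C| = 169 − 41 + 6 = 134.00.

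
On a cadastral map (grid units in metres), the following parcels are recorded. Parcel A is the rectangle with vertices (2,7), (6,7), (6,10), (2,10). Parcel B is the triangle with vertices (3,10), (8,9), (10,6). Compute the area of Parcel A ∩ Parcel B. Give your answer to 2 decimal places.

The intersection is the polygon with vertices (6,8.286), (3,10), (6,9.4).
By the shoelace formula its area is 1.67.

1.67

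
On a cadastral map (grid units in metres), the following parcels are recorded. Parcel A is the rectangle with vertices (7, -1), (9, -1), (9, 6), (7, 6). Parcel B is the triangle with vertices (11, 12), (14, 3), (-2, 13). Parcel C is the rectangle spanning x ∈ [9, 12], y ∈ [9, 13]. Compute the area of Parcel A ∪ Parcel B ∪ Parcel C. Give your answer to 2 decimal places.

By inclusion–exclusion:
Individual areas: |Parcel A| = 14, |Parcel B| = 57, |Parcel C| = 12.
|Parcel A∩Parcel B| = 0.
|Parcel A∩Parcel C| = 0 (no overlap).
|Parcel B∩Parcel C| = 7.6538.
|Parcel A∩Parcel B∩Parcel C| = 0.
|Parcel A ∪ Parcel B ∪ Parcel C| = 83 − 7.6538 + 0 = 75.35.

75.35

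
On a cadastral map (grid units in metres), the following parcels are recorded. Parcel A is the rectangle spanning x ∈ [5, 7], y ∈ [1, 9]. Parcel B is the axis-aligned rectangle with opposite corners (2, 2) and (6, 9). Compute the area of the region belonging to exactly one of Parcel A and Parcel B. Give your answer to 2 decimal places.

|Parcel A∩Parcel B|: x∈[5,6], y∈[2,9] → 1·7 = 7.
|Parcel A △ Parcel B| = |Parcel A| + |Parcel B| − 2·|Parcel A∩Parcel B| = 16 + 28 − 14 = 30.00.

30.00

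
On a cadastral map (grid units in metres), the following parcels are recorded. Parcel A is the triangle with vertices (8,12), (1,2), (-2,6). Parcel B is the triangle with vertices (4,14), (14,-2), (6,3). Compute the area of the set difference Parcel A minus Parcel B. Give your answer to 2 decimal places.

|Parcel A| = 29, |Parcel A∩Parcel B| = 2.7171.
|Parcel A ∖ Parcel B| = |Parcel A| − |Parcel A∩Parcel B| = 29 − 2.7171 = 26.28.

26.28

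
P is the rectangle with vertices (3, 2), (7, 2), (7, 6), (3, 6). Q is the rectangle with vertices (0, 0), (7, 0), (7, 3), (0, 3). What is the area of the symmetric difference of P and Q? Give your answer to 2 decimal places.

29.00

|P∩Q|: x∈[3,7], y∈[2,3] → 4·1 = 4.
|P △ Q| = |P| + |Q| − 2·|P∩Q| = 16 + 21 − 8 = 29.00.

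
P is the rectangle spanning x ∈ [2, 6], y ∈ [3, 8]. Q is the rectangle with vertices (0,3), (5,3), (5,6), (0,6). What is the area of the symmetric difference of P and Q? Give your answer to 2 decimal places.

|P∩Q|: x∈[2,5], y∈[3,6] → 3·3 = 9.
|P △ Q| = |P| + |Q| − 2·|P∩Q| = 20 + 15 − 18 = 17.00.

17.00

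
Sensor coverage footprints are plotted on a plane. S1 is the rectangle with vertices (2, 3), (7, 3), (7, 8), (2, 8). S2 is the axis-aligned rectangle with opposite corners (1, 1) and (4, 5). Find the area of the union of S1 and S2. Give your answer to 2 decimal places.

By inclusion–exclusion:
Individual areas: |S1| = 25, |S2| = 12.
|S1∩S2|: x∈[2,4], y∈[3,5] → 2·2 = 4.
|S1 ∪ S2| = 37 − 4 = 33.00.

33.00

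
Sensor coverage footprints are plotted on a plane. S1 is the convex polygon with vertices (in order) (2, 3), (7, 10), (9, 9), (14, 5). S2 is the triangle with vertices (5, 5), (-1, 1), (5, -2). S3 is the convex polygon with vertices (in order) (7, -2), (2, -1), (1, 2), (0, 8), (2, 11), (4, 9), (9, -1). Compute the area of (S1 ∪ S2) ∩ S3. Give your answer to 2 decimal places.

23.73

|S1 ∪ S2| = 57.25.
|(S1 ∪ S2) ∩ S3| = 23.73.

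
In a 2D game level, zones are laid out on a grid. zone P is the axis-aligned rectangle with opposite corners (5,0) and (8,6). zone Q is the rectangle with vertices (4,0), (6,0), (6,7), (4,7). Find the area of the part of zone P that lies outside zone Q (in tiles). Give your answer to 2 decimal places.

|zone P∩zone Q|: x∈[5,6], y∈[0,6] → 1·6 = 6.
|zone P| = 18.
|zone P ∖ zone Q| = |zone P| − |zone P∩zone Q| = 18 − 6 = 12.00.

12.00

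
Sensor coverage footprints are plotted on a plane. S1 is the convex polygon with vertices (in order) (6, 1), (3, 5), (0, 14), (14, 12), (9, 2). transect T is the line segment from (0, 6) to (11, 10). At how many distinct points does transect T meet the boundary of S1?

The segment meets the boundary at (2.378,6.865).

1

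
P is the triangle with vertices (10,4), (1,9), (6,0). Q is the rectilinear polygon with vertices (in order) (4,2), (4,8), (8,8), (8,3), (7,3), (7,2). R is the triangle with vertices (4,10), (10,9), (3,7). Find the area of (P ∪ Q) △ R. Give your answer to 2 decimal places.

42.82

|P ∪ Q| = 35.8222.
|(P ∪ Q) ∩ R| = 1.25.
|(P ∪ Q) △ R| = 35.8222 + 9.5 − 2.5 = 42.82.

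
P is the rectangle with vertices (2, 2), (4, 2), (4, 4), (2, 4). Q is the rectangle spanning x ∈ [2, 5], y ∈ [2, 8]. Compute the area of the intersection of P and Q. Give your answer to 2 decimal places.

4.00

|P∩Q|: x∈[2,4], y∈[2,4] → 2·2 = 4.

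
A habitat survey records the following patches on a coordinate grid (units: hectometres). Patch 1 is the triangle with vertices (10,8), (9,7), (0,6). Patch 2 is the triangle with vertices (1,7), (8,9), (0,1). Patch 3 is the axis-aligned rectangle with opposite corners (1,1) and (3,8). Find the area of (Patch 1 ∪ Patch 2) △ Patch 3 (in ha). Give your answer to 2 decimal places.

|Patch 1 ∪ Patch 2| = 22.47.
|(Patch 1 ∪ Patch 2) ∩ Patch 3| = 8.5714.
|(Patch 1 ∪ Patch 2) △ Patch 3| = 22.47 + 14 − 17.1429 = 19.33.

19.33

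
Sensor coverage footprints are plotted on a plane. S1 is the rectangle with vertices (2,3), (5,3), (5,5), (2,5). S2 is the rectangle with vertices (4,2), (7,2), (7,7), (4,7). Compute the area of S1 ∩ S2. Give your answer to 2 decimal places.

2.00

|S1∩S2|: x∈[4,5], y∈[3,5] → 1·2 = 2.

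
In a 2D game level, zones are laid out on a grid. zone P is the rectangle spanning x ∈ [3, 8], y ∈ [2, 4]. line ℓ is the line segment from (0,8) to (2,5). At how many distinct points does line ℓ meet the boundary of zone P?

0

The segment lies entirely outside zone P and never meets its boundary.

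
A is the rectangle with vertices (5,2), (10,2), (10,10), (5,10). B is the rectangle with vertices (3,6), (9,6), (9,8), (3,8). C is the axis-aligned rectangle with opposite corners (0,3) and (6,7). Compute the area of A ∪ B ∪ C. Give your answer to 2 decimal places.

62.00

By inclusion–exclusion:
Individual areas: |A| = 40, |B| = 12, |C| = 24.
|A∩B|: x∈[5,9], y∈[6,8] → 4·2 = 8.
|A∩C|: x∈[5,6], y∈[3,7] → 1·4 = 4.
|B∩C|: x∈[3,6], y∈[6,7] → 3·1 = 3.
|A∩B∩C| = 1.
|A ∪ B ∪ C| = 76 − 15 + 1 = 62.00.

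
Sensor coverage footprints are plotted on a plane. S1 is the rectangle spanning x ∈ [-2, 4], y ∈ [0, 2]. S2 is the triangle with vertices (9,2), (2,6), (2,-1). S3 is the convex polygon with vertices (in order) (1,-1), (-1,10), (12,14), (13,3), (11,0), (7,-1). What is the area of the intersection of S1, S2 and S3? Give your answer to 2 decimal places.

4.00

The intersection is the polygon with vertices (4,0), (2,0), (2,2), (4,2).
By the shoelace formula its area is 4.00.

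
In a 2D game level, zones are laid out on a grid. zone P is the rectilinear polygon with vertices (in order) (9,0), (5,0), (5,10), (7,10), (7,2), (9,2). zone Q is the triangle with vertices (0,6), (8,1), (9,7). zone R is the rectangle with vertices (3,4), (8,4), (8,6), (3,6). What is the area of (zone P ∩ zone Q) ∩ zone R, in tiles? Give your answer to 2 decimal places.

The region (zone P ∩ zone Q) ∩ zone R is the polygon with vertices (7,4), (5,4), (5,6), (7,6).
By the shoelace formula its area is 4.00.

4.00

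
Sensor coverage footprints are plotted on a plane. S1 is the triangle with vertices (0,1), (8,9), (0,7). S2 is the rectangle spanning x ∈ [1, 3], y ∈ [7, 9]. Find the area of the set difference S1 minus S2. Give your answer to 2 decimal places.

23.00

|S1| = 24, |S1∩S2| = 1.
|S1 ∖ S2| = |S1| − |S1∩S2| = 24 − 1 = 23.00.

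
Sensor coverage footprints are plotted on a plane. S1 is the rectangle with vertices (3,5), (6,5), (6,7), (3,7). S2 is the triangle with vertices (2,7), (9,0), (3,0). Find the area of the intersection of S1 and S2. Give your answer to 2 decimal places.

0.50

The intersection is the polygon with vertices (3,5), (3,6), (4,5).
By the shoelace formula its area is 0.50.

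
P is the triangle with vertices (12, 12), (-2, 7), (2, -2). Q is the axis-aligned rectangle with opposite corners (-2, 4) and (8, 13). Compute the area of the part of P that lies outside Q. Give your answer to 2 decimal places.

|P| = 73, |P∩Q| = 43.8.
|P ∖ Q| = |P| − |P∩Q| = 73 − 43.8 = 29.20.

29.20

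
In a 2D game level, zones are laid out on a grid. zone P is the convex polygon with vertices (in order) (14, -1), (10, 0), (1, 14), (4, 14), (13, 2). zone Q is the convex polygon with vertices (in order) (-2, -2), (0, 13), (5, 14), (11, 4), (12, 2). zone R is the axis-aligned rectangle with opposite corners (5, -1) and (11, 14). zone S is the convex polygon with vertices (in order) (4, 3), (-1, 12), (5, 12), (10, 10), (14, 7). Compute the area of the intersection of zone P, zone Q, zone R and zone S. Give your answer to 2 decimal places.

The intersection is the polygon with vertices (10.129,5.452), (7.239,4.295), (5,7.778), (5,12), (5.714,11.714), (9,7.333).
By the shoelace formula its area is 19.38.

19.38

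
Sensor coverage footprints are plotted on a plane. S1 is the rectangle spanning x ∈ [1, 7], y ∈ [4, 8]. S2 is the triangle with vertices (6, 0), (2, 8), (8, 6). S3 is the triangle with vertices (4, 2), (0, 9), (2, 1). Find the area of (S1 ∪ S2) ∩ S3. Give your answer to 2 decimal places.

The region (S1 ∪ S2) ∩ S3 is the polygon with vertices (1.25,4), (1,5), (1,7.25), (2.857,4).
By the shoelace formula its area is 2.89.

2.89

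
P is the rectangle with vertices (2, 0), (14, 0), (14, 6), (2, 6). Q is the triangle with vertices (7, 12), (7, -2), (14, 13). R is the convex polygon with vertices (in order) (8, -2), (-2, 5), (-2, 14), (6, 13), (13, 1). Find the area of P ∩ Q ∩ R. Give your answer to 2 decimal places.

The intersection is the polygon with vertices (7.933,0), (7,0), (7,6), (10.083,6), (10.444,5.381).
By the shoelace formula its area is 13.80.

13.80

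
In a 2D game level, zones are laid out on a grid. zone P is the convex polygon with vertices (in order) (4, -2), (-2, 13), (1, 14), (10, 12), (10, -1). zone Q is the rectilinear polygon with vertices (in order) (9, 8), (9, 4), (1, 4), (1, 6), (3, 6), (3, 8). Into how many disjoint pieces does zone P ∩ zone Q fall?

zone P ∩ zone Q is a single connected region.

1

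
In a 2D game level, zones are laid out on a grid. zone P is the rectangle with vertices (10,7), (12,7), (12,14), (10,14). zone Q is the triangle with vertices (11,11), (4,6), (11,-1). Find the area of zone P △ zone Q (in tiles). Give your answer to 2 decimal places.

48.71

|zone P| = 14, |zone Q| = 42, |zone P∩zone Q| = 3.6429.
|zone P △ zone Q| = |zone P| + |zone Q| − 2·|zone P∩zone Q| = 14 + 42 − 7.2857 = 48.71.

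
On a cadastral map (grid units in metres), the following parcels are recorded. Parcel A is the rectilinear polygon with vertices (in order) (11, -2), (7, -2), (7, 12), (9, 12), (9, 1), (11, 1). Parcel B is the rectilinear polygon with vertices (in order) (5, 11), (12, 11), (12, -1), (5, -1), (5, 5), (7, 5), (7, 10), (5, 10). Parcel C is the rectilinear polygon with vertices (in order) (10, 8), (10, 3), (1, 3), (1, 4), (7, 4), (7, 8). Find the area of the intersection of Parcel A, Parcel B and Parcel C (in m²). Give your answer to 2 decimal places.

10.00

The intersection is the polygon with vertices (7,8), (9,8), (9,3), (7,3), (7,4), (7,5).
By the shoelace formula its area is 10.00.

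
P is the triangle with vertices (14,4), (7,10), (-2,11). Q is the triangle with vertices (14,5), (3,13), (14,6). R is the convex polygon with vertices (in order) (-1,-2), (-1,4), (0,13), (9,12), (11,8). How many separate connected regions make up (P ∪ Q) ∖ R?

4

(P ∪ Q) ∖ R splits into 4 disjoint pieces (area 0.4859, area 4.1265, area 0.0156, area 2.8026).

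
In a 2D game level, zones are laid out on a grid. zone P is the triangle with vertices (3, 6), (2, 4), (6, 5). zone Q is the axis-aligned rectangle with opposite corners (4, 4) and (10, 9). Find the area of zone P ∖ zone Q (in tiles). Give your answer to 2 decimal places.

|zone P| = 3.5, |zone P∩zone Q| = 1.1667.
|zone P ∖ zone Q| = |zone P| − |zone P∩zone Q| = 3.5 − 1.1667 = 2.33.

2.33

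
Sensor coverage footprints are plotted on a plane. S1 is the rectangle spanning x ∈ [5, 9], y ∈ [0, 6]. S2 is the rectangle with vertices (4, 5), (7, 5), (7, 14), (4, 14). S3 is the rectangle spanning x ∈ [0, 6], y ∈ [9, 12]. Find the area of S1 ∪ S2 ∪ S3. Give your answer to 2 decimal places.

61.00

By inclusion–exclusion:
Individual areas: |S1| = 24, |S2| = 27, |S3| = 18.
|S1∩S2|: x∈[5,7], y∈[5,6] → 2·1 = 2.
|S1∩S3| = 0 (no overlap).
|S2∩S3|: x∈[4,6], y∈[9,12] → 2·3 = 6.
|S1∩S2∩S3| = 0.
|S1 ∪ S2 ∪ S3| = 69 − 8 + 0 = 61.00.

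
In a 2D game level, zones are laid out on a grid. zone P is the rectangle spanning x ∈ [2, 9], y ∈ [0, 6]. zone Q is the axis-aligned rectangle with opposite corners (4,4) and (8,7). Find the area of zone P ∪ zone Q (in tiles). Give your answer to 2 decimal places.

By inclusion–exclusion:
Individual areas: |zone P| = 42, |zone Q| = 12.
|zone P∩zone Q|: x∈[4,8], y∈[4,6] → 4·2 = 8.
|zone P ∪ zone Q| = 54 − 8 = 46.00.

46.00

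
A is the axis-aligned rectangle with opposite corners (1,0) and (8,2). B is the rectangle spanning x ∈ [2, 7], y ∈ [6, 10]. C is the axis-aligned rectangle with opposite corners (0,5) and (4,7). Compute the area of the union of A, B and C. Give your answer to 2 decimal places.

40.00

By inclusion–exclusion:
Individual areas: |A| = 14, |B| = 20, |C| = 8.
|A∩B| = 0 (no overlap).
|A∩C| = 0 (no overlap).
|B∩C|: x∈[2,4], y∈[6,7] → 2·1 = 2.
|A∩B∩C| = 0.
|A ∪ B ∪ C| = 42 − 2 + 0 = 40.00.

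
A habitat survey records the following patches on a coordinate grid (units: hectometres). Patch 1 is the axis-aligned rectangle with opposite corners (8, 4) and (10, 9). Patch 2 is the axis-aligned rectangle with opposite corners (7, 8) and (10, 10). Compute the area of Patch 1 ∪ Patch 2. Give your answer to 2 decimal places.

14.00

By inclusion–exclusion:
Individual areas: |Patch 1| = 10, |Patch 2| = 6.
|Patch 1∩Patch 2|: x∈[8,10], y∈[8,9] → 2·1 = 2.
|Patch 1 ∪ Patch 2| = 16 − 2 = 14.00.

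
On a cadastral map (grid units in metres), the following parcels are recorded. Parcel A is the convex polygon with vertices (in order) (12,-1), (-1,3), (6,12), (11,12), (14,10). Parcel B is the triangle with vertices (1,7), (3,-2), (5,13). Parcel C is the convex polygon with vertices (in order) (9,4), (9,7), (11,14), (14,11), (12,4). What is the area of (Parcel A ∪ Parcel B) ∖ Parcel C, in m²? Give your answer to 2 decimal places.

|Parcel A ∪ Parcel B| = 132.9361.
|(Parcel A ∪ Parcel B) ∩ Parcel C| = 26.5486.
|(Parcel A ∪ Parcel B) ∖ Parcel C| = 132.9361 − 26.5486 = 106.39.

106.39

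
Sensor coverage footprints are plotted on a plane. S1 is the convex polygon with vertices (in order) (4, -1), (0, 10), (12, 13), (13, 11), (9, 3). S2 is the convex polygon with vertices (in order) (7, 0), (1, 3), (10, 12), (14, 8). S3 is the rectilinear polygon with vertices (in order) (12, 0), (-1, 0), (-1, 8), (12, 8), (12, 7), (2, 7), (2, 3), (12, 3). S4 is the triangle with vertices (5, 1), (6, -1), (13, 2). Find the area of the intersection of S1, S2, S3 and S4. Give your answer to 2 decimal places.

0.51

The intersection is the polygon with vertices (5,1), (6.778,1.222), (5.923,0.538).
By the shoelace formula its area is 0.51.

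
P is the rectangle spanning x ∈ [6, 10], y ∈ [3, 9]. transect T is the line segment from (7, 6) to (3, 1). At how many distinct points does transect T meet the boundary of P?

The segment meets the boundary at (6,4.75).

1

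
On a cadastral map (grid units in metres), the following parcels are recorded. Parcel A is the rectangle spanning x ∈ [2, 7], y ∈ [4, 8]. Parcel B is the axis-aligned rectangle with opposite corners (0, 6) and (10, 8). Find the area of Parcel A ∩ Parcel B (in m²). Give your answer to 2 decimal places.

|Parcel A∩Parcel B|: x∈[2,7], y∈[6,8] → 5·2 = 10.

10.00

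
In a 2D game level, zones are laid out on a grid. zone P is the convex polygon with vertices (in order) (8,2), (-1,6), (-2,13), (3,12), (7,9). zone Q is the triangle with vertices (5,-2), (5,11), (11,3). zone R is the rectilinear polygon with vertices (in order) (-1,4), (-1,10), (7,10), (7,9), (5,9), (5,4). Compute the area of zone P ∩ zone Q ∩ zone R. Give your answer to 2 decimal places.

1.12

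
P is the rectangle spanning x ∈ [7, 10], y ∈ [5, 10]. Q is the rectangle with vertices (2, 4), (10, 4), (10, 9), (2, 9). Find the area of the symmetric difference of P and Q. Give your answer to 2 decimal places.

|P∩Q|: x∈[7,10], y∈[5,9] → 3·4 = 12.
|P △ Q| = |P| + |Q| − 2·|P∩Q| = 15 + 40 − 24 = 31.00.

31.00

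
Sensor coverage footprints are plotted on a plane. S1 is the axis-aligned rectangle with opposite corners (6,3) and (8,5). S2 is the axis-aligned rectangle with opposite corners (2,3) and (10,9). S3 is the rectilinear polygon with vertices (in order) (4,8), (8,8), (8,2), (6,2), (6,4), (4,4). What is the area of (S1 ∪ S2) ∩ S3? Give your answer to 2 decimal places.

18.00

The region (S1 ∪ S2) ∩ S3 is the polygon with vertices (6,3), (6,4), (4,4), (4,8), (8,8), (8,3).
By the shoelace formula its area is 18.00.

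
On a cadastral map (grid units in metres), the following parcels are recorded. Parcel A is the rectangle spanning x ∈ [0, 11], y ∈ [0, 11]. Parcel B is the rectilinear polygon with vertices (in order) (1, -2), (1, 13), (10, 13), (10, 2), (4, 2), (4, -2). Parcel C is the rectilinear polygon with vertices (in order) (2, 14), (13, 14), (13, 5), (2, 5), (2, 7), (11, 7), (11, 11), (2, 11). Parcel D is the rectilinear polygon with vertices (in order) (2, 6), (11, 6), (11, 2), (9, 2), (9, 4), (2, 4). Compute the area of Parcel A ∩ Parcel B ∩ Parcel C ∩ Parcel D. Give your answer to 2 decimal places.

8.00

The intersection is the polygon with vertices (2,5), (2,6), (10,6), (10,5).
By the shoelace formula its area is 8.00.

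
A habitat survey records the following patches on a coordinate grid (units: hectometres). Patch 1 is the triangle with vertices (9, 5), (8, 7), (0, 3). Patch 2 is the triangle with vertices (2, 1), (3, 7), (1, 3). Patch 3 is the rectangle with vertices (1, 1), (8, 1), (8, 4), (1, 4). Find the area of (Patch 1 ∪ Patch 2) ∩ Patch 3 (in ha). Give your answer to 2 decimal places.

3.03

|Patch 1 ∪ Patch 2| = 13.3517.
|(Patch 1 ∪ Patch 2) ∩ Patch 3| = 3.03.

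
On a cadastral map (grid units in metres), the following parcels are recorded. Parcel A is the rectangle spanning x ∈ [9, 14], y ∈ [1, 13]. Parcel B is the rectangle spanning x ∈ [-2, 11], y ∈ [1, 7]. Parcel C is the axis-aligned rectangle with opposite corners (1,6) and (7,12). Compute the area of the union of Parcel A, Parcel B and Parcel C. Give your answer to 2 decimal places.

156.00

By inclusion–exclusion:
Individual areas: |Parcel A| = 60, |Parcel B| = 78, |Parcel C| = 36.
|Parcel A∩Parcel B|: x∈[9,11], y∈[1,7] → 2·6 = 12.
|Parcel A∩Parcel C| = 0 (no overlap).
|Parcel B∩Parcel C|: x∈[1,7], y∈[6,7] → 6·1 = 6.
|Parcel A∩Parcel B∩Parcel C| = 0.
|Parcel A ∪ Parcel B ∪ Parcel C| = 174 − 18 + 0 = 156.00.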